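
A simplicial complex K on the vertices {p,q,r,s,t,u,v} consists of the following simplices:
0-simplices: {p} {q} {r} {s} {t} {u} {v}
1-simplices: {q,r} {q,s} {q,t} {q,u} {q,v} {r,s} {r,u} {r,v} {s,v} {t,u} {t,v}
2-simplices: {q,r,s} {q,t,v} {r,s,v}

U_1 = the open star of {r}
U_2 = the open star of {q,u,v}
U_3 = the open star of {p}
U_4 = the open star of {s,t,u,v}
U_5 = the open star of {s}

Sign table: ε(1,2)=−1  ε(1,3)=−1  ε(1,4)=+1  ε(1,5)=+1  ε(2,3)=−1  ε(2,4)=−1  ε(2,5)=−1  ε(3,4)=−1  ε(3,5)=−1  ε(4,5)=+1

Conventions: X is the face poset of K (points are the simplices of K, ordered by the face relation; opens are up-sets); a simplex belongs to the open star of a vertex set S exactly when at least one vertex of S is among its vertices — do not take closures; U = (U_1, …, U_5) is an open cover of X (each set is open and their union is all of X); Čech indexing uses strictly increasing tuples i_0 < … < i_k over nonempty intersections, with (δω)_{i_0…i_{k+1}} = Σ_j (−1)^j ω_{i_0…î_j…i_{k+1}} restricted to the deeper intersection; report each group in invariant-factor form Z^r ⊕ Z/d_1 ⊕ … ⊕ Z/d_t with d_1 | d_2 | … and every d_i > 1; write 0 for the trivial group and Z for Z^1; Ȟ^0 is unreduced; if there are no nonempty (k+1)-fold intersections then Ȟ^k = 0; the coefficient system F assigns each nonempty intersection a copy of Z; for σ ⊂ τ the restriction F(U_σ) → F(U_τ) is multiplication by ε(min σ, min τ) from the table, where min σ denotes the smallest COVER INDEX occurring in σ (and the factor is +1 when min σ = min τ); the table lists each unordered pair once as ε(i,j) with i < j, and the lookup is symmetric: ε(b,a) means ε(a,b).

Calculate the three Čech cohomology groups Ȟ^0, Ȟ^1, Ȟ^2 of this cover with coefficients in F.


nonempty overlaps:
  U1={{r},{q,r},{r,s},{r,u},{r,v},{q,r,s},{r,s,v}} U2={{q},{u},{v},{q,r},{q,s},{q,t},{q,u},{q,v},{r,u},{r,v},{s,v},{t,u},{t,v},{q,r,s},{q,t,v},{r,s,v}} U3={{p}} U4={{s},{t},{u},{v},{q,s},{q,t},{q,u},{q,v},{r,s},{r,u},{r,v},{s,v},{t,u},{t,v},{q,r,s},{q,t,v},{r,s,v}} U5={{s},{q,s},{r,s},{s,v},{q,r,s},{r,s,v}}
  U12={{q,r},{r,u},{r,v},{q,r,s},{r,s,v}} U14={{r,s},{r,u},{r,v},{q,r,s},{r,s,v}} U15={{r,s},{q,r,s},{r,s,v}} U24={{u},{v},{q,s},{q,t},{q,u},{q,v},{r,u},{r,v},{s,v},{t,u},{t,v},{q,r,s},{q,t,v},{r,s,v}} U25={{q,s},{s,v},{q,r,s},{r,s,v}} U45={{s},{q,s},{r,s},{s,v},{q,r,s},{r,s,v}}
  U124={{r,u},{r,v},{q,r,s},{r,s,v}} U125={{q,r,s},{r,s,v}} U145={{r,s},{q,r,s},{r,s,v}} U245={{q,s},{s,v},{q,r,s},{r,s,v}}
  U1245={{q,r,s},{r,s,v}}
C dims 5,6,4,1; δ0: rk 3, SNF 1^3; δ1: rk 3, SNF 1^3; δ2: rk 1, SNF 1^1
degree 0: 5−3−0 = 2 → Ȟ^0 ≅ Z^2
degree 1: 6−3−3 = 0 → Ȟ^1 ≅ 0
degree 2: 4−1−3 = 0 → Ȟ^2 ≅ 0

Ȟ^0 ≅ Z^2, Ȟ^1 ≅ 0 and Ȟ^2 ≅ 0


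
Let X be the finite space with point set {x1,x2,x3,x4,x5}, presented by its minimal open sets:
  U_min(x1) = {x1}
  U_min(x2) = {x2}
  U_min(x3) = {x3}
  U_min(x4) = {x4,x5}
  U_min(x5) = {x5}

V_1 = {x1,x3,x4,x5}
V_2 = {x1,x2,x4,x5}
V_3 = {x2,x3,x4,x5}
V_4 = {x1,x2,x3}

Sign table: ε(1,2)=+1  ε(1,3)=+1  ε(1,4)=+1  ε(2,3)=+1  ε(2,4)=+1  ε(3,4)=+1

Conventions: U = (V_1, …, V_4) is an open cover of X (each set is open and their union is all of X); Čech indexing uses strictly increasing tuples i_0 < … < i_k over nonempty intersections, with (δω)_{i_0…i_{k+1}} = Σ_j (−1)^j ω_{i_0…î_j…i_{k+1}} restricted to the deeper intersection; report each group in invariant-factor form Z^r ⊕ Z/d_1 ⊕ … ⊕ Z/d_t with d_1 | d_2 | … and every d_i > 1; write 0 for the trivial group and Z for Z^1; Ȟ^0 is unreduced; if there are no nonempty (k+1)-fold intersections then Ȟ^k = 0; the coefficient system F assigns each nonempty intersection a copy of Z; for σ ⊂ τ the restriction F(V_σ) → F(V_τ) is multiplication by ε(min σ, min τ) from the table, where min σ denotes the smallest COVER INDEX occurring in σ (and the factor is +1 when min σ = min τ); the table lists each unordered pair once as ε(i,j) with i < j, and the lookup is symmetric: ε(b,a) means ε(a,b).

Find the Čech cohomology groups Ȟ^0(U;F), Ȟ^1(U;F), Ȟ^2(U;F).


Ȟ^0 ≅ Z,  Ȟ^1 ≅ 0,  Ȟ^2 ≅ Z

intersection data:
  V12={x1,x4,x5} V13={x3,x4,x5} V14={x1,x3} V23={x2,x4,x5} V24={x1,x2} V34={x2,x3}
  V123={x4,x5} V124={x1} V134={x3} V234={x2}
C dims 4,6,4; δ0: rk 3, SNF 1^3; δ1: rk 3, SNF 1^3
Ȟ^0 = (4 − 3) − 0 = 1, so Ȟ^0 ≅ Z
Ȟ^1 = (6 − 3) − 3 = 0, so Ȟ^1 ≅ 0
Ȟ^2 = (4 − 0) − 3 = 1, so Ȟ^2 ≅ Z


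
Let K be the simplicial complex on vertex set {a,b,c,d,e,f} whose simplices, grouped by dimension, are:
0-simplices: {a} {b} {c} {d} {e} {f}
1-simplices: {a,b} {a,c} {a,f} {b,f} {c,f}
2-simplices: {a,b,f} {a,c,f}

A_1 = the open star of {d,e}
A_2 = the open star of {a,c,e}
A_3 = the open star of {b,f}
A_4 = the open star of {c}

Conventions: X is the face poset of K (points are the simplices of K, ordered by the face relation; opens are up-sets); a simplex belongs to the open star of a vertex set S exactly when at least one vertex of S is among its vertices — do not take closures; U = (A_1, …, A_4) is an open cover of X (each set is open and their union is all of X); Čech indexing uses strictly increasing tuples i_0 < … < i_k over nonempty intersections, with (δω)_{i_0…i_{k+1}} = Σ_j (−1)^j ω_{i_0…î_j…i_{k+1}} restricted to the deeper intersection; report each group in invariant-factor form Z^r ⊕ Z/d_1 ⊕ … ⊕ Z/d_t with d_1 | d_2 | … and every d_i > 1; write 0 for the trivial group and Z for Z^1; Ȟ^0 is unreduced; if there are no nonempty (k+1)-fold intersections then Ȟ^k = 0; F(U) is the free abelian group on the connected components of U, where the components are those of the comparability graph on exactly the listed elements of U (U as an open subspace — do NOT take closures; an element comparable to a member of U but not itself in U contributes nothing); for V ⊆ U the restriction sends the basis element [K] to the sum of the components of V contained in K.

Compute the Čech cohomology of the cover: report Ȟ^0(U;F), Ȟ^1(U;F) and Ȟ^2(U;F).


Ȟ^0 = Z^3,  Ȟ^1 = 0,  Ȟ^2 = 0

nerve of the cover:
  A1={{d},{e}} A2={{a},{c},{e},{a,b},{a,c},{a,f},{c,f},{a,b,f},{a,c,f}} A3={{b},{f},{a,b},{a,f},{b,f},{c,f},{a,b,f},{a,c,f}} A4={{c},{a,c},{c,f},{a,c,f}}
  A12={{e}} A23={{a,b},{a,f},{c,f},{a,b,f},{a,c,f}} A24={{c},{a,c},{c,f},{a,c,f}} A34={{c,f},{a,c,f}}
  A234={{c,f},{a,c,f}}
components per intersection:
  A1: {{d}} {{e}}
  A2: {{a},{c},{a,b},{a,c},{a,f},{c,f},{a,b,f},{a,c,f}} {{e}}
  A3: {{b},{f},{a,b},{a,f},{b,f},{c,f},{a,b,f},{a,c,f}}
  A4: {{c},{a,c},{c,f},{a,c,f}}
  A12: {{e}}
  A23: {{a,b},{a,f},{c,f},{a,b,f},{a,c,f}}
  A24: {{c},{a,c},{c,f},{a,c,f}}
  A34: {{c,f},{a,c,f}}
  A234: {{c,f},{a,c,f}}
C dims 6,4,1; δ0: rk 3, SNF 1^3; δ1: rk 1, SNF 1^1
Ȟ^0 = (6 − 3) − 0 = 3, so Ȟ^0 ≅ Z^3
Ȟ^1 = (4 − 1) − 3 = 0, so Ȟ^1 ≅ 0
Ȟ^2 = (1 − 0) − 1 = 0, so Ȟ^2 ≅ 0


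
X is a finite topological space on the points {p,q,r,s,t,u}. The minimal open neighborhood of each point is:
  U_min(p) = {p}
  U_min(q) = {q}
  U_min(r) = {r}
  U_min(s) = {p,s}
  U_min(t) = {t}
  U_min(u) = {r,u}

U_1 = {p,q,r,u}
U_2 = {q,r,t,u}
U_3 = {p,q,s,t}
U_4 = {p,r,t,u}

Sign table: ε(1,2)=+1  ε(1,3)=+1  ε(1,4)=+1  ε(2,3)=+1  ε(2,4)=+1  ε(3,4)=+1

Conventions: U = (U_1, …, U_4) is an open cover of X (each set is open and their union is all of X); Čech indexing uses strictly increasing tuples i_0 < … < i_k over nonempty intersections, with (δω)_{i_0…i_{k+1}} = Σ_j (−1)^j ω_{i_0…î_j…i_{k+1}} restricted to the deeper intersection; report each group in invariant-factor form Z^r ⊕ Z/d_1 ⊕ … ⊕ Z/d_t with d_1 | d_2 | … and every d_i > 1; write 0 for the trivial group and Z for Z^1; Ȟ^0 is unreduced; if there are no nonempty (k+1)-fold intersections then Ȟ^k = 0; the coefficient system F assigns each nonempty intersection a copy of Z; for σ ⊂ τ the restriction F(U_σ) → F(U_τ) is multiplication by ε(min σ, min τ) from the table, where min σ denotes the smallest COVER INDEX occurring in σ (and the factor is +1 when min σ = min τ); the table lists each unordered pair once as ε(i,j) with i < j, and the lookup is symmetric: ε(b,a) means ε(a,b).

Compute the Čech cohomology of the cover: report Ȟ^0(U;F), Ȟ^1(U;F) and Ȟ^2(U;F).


cover nerve:
  U12={q,r,u} U13={p,q} U14={p,r,u} U23={q,t} U24={r,t,u} U34={p,t}
  U123={q} U124={r,u} U134={p} U234={t}
C dims 4,6,4; δ0: rk 3, SNF 1^3; δ1: rk 3, SNF 1^3
Ȟ^0: (4−3)−0=1 ⇒ Z
Ȟ^1: (6−3)−3=0 ⇒ 0
Ȟ^2: (4−0)−3=1 ⇒ Z

Ȟ^0 ≅ Z,  Ȟ^1 ≅ 0,  Ȟ^2 ≅ Z


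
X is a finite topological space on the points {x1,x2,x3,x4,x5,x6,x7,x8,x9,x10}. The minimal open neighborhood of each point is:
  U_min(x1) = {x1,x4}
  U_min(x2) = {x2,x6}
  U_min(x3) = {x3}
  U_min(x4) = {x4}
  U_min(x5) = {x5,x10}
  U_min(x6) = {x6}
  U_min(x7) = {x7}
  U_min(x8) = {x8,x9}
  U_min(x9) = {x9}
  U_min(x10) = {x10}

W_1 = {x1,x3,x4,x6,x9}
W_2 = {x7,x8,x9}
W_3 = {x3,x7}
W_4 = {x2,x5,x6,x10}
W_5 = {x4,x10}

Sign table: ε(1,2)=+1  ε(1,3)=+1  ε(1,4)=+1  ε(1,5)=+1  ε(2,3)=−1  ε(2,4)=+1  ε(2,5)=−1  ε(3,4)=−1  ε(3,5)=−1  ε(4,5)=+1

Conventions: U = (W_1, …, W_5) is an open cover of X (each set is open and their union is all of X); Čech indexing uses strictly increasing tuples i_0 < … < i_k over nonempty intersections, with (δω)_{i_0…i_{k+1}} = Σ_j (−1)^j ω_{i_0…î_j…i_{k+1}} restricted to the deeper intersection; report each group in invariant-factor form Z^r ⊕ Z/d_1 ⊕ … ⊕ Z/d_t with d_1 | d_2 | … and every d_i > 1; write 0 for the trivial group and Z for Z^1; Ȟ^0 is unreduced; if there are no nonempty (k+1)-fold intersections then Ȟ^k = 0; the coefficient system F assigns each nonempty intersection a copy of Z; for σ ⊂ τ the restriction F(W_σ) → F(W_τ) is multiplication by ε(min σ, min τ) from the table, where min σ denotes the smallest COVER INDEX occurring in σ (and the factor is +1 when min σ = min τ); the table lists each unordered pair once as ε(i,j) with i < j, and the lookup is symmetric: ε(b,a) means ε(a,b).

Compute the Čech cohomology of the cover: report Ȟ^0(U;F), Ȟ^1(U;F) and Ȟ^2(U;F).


nerve of the cover:
  W12={x9} W13={x3} W14={x6} W15={x4} W23={x7} W45={x10}
C dims 5,6; δ0: rk 5, SNF 1^4·2
Ȟ^0 = (5 − 5) − 0 = 0, so Ȟ^0 ≅ 0
Ȟ^1 = (6 − 0) − 5 = 1 plus torsion [2], so Ȟ^1 ≅ Z ⊕ Z/2
Ȟ^2 = (0 − 0) − 0 = 0, so Ȟ^2 ≅ 0

Ȟ^0 = 0,  Ȟ^1 = Z ⊕ Z/2,  Ȟ^2 = 0


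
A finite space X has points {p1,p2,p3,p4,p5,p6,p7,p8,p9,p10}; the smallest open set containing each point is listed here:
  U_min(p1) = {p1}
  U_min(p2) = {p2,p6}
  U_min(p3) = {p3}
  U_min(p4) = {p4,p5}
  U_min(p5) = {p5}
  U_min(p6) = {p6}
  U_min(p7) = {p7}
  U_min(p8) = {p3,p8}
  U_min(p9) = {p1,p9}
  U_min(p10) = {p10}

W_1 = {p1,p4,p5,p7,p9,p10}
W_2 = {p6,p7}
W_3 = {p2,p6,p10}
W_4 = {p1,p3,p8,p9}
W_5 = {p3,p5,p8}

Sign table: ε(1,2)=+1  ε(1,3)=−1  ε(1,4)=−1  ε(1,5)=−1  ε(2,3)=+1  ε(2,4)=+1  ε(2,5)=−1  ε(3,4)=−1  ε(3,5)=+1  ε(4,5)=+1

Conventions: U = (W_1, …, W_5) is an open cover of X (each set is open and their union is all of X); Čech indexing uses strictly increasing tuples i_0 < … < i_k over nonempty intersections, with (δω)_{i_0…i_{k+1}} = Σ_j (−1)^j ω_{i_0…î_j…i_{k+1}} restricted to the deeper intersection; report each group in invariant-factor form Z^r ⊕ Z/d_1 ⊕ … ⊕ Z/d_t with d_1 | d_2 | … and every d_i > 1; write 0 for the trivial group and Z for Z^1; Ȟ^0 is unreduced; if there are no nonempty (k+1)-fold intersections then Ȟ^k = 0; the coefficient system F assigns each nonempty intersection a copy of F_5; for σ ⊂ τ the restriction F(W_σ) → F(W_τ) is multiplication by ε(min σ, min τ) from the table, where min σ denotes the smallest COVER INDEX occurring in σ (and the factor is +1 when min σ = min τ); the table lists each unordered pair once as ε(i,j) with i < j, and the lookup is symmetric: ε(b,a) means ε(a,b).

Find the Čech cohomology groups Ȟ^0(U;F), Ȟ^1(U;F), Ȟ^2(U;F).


cover nerve:
  W12={p7} W13={p10} W14={p1,p9} W15={p5} W23={p6} W45={p3,p8}
C dims 5,6; δ0: rk_F5 5
Ȟ^0: (5−5)−0=0 ⇒ 0
Ȟ^1: (6−0)−5=1 ⇒ Z/5
Ȟ^2: (0−0)−0=0 ⇒ 0

Ȟ^0(U;F) ≅ 0,  Ȟ^1(U;F) ≅ Z/5,  Ȟ^2(U;F) ≅ 0


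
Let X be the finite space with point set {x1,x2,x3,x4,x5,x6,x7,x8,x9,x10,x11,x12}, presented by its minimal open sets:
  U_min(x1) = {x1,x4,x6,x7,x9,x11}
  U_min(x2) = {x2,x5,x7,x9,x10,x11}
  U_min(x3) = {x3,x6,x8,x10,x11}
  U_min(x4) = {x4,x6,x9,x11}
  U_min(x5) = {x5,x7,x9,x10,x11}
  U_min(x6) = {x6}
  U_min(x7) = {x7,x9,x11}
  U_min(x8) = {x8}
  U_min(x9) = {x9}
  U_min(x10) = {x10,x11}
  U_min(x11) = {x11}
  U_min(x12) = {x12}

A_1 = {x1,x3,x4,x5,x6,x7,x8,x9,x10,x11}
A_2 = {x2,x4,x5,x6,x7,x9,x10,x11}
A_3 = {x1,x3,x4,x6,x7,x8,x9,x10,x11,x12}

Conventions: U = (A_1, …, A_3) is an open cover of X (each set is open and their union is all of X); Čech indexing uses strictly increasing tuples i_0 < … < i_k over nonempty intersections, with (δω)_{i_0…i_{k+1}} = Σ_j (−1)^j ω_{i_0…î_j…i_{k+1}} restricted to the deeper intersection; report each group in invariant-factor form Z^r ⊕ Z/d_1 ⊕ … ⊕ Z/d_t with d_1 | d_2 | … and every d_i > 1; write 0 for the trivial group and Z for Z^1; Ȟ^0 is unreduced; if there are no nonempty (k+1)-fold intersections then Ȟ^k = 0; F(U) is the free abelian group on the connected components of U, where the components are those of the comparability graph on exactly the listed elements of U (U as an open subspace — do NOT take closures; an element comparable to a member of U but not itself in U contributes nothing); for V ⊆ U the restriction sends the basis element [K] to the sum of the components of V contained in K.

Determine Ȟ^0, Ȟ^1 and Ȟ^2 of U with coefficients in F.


nerve simplices:
  A12={x4,x5,x6,x7,x9,x10,x11} A13={x1,x3,x4,x6,x7,x8,x9,x10,x11} A23={x4,x6,x7,x9,x10,x11}
  A123={x4,x6,x7,x9,x10,x11}
components per intersection:
  A1: {x1,x3,x4,x5,x6,x7,x8,x9,x10,x11}
  A2: {x2,x4,x5,x6,x7,x9,x10,x11}
  A3: {x1,x3,x4,x6,x7,x8,x9,x10,x11} {x12}
  A12: {x4,x5,x6,x7,x9,x10,x11}
  A13: {x1,x3,x4,x6,x7,x8,x9,x10,x11}
  A23: {x4,x6,x7,x9,x10,x11}
  A123: {x4,x6,x7,x9,x10,x11}
C dims 4,3,1; δ0: rk 2, SNF 1^2; δ1: rk 1, SNF 1^1
degree 0: 4−2−0 = 2 → Ȟ^0 ≅ Z^2
degree 1: 3−1−2 = 0 → Ȟ^1 ≅ 0
degree 2: 1−0−1 = 0 → Ȟ^2 ≅ 0

Ȟ^0(U;F) ≅ Z^2,  Ȟ^1(U;F) ≅ 0,  Ȟ^2(U;F) ≅ 0


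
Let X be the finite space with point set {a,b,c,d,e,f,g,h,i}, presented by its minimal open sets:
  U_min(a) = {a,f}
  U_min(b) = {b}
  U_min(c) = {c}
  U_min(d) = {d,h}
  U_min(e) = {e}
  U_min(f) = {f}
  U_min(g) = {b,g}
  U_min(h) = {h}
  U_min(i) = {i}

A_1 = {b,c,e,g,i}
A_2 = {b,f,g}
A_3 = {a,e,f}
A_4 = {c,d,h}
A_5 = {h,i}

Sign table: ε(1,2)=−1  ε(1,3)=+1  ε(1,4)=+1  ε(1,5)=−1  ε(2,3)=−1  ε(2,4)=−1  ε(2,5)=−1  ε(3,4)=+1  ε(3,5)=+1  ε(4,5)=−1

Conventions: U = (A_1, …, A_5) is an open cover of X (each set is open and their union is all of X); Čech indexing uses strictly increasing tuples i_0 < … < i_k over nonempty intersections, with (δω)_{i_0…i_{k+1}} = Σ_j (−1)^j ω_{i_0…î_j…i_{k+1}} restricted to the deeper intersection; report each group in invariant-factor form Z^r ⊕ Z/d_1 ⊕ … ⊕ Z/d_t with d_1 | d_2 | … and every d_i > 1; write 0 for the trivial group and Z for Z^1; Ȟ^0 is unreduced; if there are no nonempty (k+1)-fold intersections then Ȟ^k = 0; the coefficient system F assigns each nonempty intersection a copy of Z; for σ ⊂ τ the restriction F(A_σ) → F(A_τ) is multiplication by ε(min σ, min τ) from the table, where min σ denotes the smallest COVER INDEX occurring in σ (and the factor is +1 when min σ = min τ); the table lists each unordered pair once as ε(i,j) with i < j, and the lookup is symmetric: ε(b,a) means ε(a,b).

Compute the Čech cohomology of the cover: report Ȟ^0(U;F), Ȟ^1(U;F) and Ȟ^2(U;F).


Ȟ^0 ≅ Z, Ȟ^1 ≅ Z^2 and Ȟ^2 ≅ 0

nerve of the cover:
  A12={b,g} A13={e} A14={c} A15={i} A23={f} A45={h}
C dims 5,6; δ0: rk 4, SNF 1^4
Ȟ^0 = (5 − 4) − 0 = 1, so Ȟ^0 ≅ Z
Ȟ^1 = (6 − 0) − 4 = 2, so Ȟ^1 ≅ Z^2
Ȟ^2 = (0 − 0) − 0 = 0, so Ȟ^2 ≅ 0


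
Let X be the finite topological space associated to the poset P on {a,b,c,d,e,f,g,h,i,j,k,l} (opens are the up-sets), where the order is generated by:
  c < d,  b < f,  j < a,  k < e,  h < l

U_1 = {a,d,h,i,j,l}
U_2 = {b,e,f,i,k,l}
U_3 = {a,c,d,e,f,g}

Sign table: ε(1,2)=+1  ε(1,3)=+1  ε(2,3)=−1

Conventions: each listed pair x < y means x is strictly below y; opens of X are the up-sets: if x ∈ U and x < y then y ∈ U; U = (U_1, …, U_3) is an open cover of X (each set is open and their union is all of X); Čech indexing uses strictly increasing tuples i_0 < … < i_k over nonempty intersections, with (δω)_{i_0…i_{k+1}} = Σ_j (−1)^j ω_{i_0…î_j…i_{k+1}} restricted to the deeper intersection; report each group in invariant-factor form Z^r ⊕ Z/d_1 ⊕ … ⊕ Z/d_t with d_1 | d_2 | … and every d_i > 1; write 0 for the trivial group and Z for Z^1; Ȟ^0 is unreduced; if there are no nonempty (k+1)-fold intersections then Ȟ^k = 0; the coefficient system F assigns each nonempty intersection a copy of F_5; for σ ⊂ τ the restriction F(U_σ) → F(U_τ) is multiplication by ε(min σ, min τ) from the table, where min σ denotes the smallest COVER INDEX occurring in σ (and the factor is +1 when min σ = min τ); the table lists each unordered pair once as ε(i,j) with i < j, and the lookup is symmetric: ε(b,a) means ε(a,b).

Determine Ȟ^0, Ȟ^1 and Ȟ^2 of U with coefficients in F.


nonempty intersections:
  U12={i,l} U13={a,d} U23={e,f}
C dims 3,3; δ0: rk_F5 3
Ȟ^0: (3−3)−0=0 ⇒ 0
Ȟ^1: (3−0)−3=0 ⇒ 0
Ȟ^2: (0−0)−0=0 ⇒ 0

Ȟ^0 ≅ 0; Ȟ^1 ≅ 0; Ȟ^2 ≅ 0


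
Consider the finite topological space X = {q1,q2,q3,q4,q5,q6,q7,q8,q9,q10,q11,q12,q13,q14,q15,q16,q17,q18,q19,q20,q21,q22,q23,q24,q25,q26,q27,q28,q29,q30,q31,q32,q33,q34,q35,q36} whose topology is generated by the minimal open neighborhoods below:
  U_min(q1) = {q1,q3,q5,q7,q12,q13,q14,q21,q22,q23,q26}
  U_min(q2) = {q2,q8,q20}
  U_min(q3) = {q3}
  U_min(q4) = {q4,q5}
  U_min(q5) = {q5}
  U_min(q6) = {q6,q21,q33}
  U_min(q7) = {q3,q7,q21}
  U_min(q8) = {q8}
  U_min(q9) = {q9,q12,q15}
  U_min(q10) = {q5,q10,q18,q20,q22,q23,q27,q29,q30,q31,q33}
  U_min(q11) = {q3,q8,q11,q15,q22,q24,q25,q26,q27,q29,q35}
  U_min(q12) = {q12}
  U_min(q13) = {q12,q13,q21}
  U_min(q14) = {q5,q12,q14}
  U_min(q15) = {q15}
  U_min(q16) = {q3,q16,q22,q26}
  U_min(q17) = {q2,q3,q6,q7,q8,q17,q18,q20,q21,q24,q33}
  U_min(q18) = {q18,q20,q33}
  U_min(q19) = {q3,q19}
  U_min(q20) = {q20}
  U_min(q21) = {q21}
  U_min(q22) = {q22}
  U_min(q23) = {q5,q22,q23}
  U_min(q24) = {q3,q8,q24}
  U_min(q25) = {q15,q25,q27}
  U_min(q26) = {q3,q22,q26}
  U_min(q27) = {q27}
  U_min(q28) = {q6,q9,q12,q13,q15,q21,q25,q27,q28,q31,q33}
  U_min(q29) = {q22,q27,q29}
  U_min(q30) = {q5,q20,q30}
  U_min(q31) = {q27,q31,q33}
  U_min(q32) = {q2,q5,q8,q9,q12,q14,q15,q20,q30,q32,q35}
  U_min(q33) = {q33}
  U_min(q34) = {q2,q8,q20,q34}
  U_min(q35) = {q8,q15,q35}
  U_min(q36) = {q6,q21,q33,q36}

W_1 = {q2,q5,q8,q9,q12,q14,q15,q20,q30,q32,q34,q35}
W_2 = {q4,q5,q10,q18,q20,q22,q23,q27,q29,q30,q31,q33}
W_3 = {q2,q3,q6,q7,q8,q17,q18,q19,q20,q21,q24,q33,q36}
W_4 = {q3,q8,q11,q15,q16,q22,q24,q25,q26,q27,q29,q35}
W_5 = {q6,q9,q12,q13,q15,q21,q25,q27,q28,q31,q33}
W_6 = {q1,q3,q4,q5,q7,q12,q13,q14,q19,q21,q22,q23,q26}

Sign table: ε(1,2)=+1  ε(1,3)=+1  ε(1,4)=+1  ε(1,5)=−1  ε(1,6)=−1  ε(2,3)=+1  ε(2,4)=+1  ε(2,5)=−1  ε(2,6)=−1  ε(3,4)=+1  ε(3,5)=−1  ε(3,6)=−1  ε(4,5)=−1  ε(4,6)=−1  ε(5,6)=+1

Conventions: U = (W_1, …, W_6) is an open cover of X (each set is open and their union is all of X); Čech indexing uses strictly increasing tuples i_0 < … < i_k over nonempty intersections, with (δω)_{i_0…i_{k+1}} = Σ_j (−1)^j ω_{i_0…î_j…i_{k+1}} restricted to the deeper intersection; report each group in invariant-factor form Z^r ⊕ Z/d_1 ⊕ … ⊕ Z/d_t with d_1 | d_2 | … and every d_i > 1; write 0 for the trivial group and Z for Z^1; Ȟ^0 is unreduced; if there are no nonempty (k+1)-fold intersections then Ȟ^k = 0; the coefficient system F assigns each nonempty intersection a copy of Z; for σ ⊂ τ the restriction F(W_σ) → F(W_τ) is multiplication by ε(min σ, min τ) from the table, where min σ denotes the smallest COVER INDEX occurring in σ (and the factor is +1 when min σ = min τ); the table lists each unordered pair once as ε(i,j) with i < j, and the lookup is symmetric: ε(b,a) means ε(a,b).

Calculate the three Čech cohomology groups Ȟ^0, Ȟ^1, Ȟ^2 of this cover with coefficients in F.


Ȟ^0 ≅ Z,  Ȟ^1 ≅ 0,  Ȟ^2 ≅ Z/2

nerve simplices:
  W12={q5,q20,q30} W13={q2,q8,q20} W14={q8,q15,q35} W15={q9,q12,q15} W16={q5,q12,q14} W23={q18,q20,q33} W24={q22,q27,q29} W25={q27,q31,q33} W26={q4,q5,q22,q23} W34={q3,q8,q24} W35={q6,q21,q33} W36={q3,q7,q19,q21} W45={q15,q25,q27} W46={q3,q22,q26} W56={q12,q13,q21}
  W123={q20} W126={q5} W134={q8} W145={q15} W156={q12} W235={q33} W245={q27} W246={q22} W346={q3} W356={q21}
C dims 6,15,10; δ0: rk 5, SNF 1^5; δ1: rk 10, SNF 1^9·2
degree 0: 6−5−0 = 1 → Ȟ^0 ≅ Z
degree 1: 15−10−5 = 0 → Ȟ^1 ≅ 0
degree 2: 10−0−10 = 0 plus torsion [2] → Ȟ^2 ≅ Z/2


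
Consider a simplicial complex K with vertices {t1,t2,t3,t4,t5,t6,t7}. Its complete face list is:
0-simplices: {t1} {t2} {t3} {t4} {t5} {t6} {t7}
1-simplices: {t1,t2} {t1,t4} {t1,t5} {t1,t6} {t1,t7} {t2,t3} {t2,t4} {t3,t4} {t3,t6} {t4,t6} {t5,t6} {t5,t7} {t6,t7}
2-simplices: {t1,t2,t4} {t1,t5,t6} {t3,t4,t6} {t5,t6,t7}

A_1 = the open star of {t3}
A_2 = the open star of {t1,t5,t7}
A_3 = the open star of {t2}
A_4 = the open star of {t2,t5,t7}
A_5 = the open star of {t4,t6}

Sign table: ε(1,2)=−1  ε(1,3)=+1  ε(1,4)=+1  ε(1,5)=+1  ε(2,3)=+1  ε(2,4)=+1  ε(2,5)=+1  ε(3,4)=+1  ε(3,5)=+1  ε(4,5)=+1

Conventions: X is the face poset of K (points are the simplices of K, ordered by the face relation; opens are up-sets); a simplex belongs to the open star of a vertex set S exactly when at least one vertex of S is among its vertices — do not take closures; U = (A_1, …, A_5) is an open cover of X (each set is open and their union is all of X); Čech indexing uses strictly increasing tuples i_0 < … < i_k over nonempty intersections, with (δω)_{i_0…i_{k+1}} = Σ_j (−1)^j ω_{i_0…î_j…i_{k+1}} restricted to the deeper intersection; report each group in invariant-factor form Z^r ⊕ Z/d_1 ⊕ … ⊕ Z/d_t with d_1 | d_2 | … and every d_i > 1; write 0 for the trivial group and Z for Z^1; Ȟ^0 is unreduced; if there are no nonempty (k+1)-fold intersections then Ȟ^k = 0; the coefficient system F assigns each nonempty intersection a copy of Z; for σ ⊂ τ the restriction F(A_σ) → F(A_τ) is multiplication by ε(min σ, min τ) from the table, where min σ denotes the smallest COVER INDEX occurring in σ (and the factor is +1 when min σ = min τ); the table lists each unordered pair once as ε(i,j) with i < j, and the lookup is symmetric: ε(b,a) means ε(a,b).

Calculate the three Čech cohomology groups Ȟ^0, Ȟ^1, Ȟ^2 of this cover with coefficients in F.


cover nerve:
  A1={{t3},{t2,t3},{t3,t4},{t3,t6},{t3,t4,t6}} A2={{t1},{t5},{t7},{t1,t2},{t1,t4},{t1,t5},{t1,t6},{t1,t7},{t5,t6},{t5,t7},{t6,t7},{t1,t2,t4},{t1,t5,t6},{t5,t6,t7}} A3={{t2},{t1,t2},{t2,t3},{t2,t4},{t1,t2,t4}} A4={{t2},{t5},{t7},{t1,t2},{t1,t5},{t1,t7},{t2,t3},{t2,t4},{t5,t6},{t5,t7},{t6,t7},{t1,t2,t4},{t1,t5,t6},{t5,t6,t7}} A5={{t4},{t6},{t1,t4},{t1,t6},{t2,t4},{t3,t4},{t3,t6},{t4,t6},{t5,t6},{t6,t7},{t1,t2,t4},{t1,t5,t6},{t3,t4,t6},{t5,t6,t7}}
  A13={{t2,t3}} A14={{t2,t3}} A15={{t3,t4},{t3,t6},{t3,t4,t6}} A23={{t1,t2},{t1,t2,t4}} A24={{t5},{t7},{t1,t2},{t1,t5},{t1,t7},{t5,t6},{t5,t7},{t6,t7},{t1,t2,t4},{t1,t5,t6},{t5,t6,t7}} A25={{t1,t4},{t1,t6},{t5,t6},{t6,t7},{t1,t2,t4},{t1,t5,t6},{t5,t6,t7}} A34={{t2},{t1,t2},{t2,t3},{t2,t4},{t1,t2,t4}} A35={{t2,t4},{t1,t2,t4}} A45={{t2,t4},{t5,t6},{t6,t7},{t1,t2,t4},{t1,t5,t6},{t5,t6,t7}}
  A134={{t2,t3}} A234={{t1,t2},{t1,t2,t4}} A235={{t1,t2,t4}} A245={{t5,t6},{t6,t7},{t1,t2,t4},{t1,t5,t6},{t5,t6,t7}} A345={{t2,t4},{t1,t2,t4}}
  A2345={{t1,t2,t4}}
C dims 5,9,5,1; δ0: rk 4, SNF 1^4; δ1: rk 4, SNF 1^4; δ2: rk 1, SNF 1^1
Ȟ^0: (5−4)−0=1 ⇒ Z
Ȟ^1: (9−4)−4=1 ⇒ Z
Ȟ^2: (5−1)−4=0 ⇒ 0

Ȟ^0(U;F) ≅ Z; Ȟ^1(U;F) ≅ Z; Ȟ^2(U;F) ≅ 0


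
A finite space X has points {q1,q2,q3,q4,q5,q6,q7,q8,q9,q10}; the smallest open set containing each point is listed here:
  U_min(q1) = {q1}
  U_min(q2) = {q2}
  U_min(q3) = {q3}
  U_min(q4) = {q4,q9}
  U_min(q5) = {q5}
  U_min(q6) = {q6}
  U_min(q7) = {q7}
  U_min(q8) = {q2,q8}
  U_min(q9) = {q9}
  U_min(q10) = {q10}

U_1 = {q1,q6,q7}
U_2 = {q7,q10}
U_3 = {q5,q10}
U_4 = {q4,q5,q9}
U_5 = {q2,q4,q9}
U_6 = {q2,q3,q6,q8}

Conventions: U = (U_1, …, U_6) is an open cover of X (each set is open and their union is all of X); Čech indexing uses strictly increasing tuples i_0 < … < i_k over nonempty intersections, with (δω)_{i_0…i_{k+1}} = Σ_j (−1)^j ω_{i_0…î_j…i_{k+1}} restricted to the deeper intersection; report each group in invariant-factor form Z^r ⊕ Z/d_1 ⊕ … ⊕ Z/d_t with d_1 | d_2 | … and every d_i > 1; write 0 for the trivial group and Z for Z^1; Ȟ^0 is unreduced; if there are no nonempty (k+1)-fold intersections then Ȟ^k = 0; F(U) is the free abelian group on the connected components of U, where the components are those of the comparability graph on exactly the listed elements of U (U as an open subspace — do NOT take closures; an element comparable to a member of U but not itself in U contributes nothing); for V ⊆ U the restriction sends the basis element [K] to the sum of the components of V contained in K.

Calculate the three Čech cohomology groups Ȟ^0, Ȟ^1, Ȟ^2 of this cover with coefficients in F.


Ȟ^0 = Z^8,  Ȟ^1 = 0,  Ȟ^2 = 0

nonempty intersections:
  U12={q7} U16={q6} U23={q10} U34={q5} U45={q4,q9} U56={q2}
components per intersection:
  U1: {q1} {q6} {q7}
  U2: {q7} {q10}
  U3: {q5} {q10}
  U4: {q4,q9} {q5}
  U5: {q2} {q4,q9}
  U6: {q2,q8} {q3} {q6}
  U12: {q7}
  U16: {q6}
  U23: {q10}
  U34: {q5}
  U45: {q4,q9}
  U56: {q2}
C dims 14,6; δ0: rk 6, SNF 1^6
Ȟ^0: (14−6)−0=8 ⇒ Z^8
Ȟ^1: (6−0)−6=0 ⇒ 0
Ȟ^2: (0−0)−0=0 ⇒ 0


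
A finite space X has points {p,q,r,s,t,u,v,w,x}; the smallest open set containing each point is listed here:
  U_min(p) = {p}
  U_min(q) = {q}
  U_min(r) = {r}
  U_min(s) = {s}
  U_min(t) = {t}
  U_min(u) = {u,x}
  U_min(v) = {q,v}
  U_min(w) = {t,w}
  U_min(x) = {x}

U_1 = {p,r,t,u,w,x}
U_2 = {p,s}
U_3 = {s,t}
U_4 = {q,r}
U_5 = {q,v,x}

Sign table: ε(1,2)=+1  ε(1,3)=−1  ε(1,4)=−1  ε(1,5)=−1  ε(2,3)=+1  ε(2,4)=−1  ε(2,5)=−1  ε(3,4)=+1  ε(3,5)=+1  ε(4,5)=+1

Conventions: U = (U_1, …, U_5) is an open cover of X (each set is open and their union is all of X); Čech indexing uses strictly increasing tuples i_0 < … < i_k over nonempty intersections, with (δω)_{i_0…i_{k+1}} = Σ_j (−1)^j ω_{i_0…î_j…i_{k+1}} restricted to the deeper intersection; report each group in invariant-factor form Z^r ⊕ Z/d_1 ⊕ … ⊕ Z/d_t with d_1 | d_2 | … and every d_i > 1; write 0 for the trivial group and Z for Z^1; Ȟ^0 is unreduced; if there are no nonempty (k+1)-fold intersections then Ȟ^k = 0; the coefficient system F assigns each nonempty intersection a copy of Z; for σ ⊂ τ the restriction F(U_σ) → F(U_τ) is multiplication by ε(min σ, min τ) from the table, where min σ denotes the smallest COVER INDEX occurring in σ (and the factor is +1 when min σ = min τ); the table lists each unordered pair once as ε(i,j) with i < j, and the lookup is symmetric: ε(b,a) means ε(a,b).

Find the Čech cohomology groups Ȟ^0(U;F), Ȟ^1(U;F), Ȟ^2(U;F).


Ȟ^0 ≅ 0,  Ȟ^1 ≅ Z ⊕ Z/2,  Ȟ^2 ≅ 0

nerve simplices:
  U12={p} U13={t} U14={r} U15={x} U23={s} U45={q}
C dims 5,6; δ0: rk 5, SNF 1^4·2
degree 0: 5−5−0 = 0 → Ȟ^0 ≅ 0
degree 1: 6−0−5 = 1 plus torsion [2] → Ȟ^1 ≅ Z ⊕ Z/2
degree 2: 0−0−0 = 0 → Ȟ^2 ≅ 0


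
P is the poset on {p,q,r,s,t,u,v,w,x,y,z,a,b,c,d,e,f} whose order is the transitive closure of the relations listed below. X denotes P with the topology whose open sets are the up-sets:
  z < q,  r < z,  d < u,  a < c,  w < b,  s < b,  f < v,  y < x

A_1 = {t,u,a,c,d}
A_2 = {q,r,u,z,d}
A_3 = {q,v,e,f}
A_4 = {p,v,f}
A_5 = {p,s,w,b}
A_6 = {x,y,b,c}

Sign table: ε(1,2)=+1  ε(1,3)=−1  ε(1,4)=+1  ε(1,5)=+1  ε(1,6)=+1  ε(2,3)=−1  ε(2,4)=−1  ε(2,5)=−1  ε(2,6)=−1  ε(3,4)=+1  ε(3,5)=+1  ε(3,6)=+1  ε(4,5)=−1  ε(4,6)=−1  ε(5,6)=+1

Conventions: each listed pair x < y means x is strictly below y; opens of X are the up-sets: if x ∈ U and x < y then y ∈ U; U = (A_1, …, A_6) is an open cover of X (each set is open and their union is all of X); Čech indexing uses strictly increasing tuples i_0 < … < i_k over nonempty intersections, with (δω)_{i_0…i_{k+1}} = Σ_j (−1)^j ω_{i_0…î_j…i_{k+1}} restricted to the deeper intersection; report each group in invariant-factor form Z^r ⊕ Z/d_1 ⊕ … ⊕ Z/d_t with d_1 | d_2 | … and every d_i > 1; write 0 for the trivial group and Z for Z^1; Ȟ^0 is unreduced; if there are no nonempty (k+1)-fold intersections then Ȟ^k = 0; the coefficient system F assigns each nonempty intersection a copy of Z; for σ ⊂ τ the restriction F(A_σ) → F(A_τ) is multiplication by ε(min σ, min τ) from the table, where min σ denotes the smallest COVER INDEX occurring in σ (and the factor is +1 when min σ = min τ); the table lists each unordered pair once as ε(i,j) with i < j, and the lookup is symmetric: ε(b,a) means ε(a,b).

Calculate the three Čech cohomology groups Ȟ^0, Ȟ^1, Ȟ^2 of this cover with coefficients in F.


nerve of the cover:
  A12={u,d} A16={c} A23={q} A34={v,f} A45={p} A56={b}
C dims 6,6; δ0: rk 5, SNF 1^5
Ȟ^0 = (6 − 5) − 0 = 1, so Ȟ^0 ≅ Z
Ȟ^1 = (6 − 0) − 5 = 1, so Ȟ^1 ≅ Z
Ȟ^2 = (0 − 0) − 0 = 0, so Ȟ^2 ≅ 0

Ȟ^0(U;F) ≅ Z; Ȟ^1(U;F) ≅ Z; Ȟ^2(U;F) ≅ 0


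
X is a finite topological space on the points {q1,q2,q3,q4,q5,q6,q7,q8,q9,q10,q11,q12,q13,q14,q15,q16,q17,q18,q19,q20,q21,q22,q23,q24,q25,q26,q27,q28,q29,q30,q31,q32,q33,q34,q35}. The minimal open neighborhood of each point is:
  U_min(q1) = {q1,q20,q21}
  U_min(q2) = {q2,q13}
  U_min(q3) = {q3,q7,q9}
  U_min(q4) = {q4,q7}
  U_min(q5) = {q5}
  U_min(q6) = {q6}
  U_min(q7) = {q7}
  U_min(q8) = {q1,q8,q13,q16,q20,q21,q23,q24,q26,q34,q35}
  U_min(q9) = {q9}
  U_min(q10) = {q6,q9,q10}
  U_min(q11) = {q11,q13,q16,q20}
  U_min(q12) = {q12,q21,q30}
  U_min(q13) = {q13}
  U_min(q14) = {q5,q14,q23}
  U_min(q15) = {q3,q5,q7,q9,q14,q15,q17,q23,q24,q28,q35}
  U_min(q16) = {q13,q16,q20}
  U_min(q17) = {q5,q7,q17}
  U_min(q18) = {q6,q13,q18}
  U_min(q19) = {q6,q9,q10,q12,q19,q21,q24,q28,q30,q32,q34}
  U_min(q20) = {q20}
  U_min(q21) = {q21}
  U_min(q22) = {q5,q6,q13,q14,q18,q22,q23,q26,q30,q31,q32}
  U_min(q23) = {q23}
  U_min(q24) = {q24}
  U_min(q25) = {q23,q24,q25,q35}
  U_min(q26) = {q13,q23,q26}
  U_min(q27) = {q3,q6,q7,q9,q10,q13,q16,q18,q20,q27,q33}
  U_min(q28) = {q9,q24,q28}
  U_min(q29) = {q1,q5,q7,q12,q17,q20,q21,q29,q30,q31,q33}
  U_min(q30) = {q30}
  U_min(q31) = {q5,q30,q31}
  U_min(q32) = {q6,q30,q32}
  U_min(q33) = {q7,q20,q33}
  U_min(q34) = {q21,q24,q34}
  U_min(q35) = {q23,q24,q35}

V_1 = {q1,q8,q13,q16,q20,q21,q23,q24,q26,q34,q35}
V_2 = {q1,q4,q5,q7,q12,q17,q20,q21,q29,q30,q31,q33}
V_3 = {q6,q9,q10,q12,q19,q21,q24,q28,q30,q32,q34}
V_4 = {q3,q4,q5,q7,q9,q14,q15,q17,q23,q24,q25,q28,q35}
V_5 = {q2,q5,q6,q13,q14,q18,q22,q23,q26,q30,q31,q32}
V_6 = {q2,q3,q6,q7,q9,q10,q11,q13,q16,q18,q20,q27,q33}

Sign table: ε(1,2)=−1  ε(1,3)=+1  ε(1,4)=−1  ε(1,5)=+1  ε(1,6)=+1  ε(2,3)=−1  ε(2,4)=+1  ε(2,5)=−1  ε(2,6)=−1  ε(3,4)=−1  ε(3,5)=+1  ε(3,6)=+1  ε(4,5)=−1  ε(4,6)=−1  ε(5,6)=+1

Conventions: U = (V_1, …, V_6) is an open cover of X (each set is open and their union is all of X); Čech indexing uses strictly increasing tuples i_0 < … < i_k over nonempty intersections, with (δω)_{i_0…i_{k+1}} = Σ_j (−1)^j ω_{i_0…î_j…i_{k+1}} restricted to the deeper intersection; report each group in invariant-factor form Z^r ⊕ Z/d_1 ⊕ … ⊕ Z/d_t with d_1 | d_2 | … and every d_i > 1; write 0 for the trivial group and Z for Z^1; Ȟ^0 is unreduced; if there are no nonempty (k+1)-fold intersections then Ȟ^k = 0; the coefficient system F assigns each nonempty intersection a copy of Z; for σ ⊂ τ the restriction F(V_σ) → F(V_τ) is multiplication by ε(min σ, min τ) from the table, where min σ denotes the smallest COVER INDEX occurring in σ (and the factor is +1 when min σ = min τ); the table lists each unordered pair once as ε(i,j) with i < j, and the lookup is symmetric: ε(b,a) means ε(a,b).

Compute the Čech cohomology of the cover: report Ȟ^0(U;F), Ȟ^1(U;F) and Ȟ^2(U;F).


Ȟ^0 = Z, Ȟ^1 = 0 and Ȟ^2 = Z/2

nonempty intersections:
  V12={q1,q20,q21} V13={q21,q24,q34} V14={q23,q24,q35} V15={q13,q23,q26} V16={q13,q16,q20} V23={q12,q21,q30} V24={q4,q5,q7,q17} V25={q5,q30,q31} V26={q7,q20,q33} V34={q9,q24,q28} V35={q6,q30,q32} V36={q6,q9,q10} V45={q5,q14,q23} V46={q3,q7,q9} V56={q2,q6,q13,q18}
  V123={q21} V126={q20} V134={q24} V145={q23} V156={q13} V235={q30} V245={q5} V246={q7} V346={q9} V356={q6}
C dims 6,15,10; δ0: rk 5, SNF 1^5; δ1: rk 10, SNF 1^9·2
Ȟ^0: (6−5)−0=1 ⇒ Z
Ȟ^1: (15−10)−5=0 ⇒ 0
Ȟ^2: (10−0)−10=0 plus torsion [2] ⇒ Z/2


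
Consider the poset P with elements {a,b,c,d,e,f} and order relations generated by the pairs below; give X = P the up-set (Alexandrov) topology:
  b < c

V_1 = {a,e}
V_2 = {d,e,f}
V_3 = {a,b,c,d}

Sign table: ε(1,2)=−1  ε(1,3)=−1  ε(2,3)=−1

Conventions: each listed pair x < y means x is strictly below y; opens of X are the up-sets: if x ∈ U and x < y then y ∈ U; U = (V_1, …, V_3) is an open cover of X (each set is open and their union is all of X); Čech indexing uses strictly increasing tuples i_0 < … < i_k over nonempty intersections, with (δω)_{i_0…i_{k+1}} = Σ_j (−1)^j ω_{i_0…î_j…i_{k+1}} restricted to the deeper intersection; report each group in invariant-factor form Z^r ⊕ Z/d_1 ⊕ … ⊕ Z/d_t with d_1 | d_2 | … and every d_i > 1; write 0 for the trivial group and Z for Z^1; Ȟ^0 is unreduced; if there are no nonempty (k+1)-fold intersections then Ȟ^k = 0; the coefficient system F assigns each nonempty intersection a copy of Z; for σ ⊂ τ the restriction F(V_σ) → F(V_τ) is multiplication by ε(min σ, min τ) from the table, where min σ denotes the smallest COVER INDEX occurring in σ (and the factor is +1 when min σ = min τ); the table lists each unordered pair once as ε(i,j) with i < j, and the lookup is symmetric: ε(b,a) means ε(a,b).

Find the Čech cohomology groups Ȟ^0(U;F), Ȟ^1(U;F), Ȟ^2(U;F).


Ȟ^0 ≅ 0, Ȟ^1 ≅ Z/2 and Ȟ^2 ≅ 0

nonempty intersections:
  V12={e} V13={a} V23={d}
C dims 3,3; δ0: rk 3, SNF 1^2·2
Ȟ^0: (3−3)−0=0 ⇒ 0
Ȟ^1: (3−0)−3=0 plus torsion [2] ⇒ Z/2
Ȟ^2: (0−0)−0=0 ⇒ 0


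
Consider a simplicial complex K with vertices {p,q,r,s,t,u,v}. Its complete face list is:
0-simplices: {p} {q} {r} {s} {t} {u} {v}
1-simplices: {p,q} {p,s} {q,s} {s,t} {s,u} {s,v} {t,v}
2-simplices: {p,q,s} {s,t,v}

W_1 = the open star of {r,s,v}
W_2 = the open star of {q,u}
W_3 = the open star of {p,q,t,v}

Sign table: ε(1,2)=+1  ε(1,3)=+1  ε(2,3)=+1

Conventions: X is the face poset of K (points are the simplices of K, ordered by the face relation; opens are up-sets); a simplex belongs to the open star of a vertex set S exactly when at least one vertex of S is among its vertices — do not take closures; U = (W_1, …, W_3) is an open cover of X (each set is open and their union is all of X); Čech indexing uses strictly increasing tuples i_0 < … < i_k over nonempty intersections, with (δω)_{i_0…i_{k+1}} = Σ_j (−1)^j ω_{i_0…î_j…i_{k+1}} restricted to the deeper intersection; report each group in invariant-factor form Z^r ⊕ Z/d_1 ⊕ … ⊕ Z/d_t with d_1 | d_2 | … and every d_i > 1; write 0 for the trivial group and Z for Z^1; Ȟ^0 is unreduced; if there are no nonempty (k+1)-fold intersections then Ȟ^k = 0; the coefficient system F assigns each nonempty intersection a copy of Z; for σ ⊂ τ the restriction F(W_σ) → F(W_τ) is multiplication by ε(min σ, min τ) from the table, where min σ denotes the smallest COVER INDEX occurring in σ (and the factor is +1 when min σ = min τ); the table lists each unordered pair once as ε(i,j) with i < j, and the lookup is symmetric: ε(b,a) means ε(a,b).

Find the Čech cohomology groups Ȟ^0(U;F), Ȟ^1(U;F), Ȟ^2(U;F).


cover nerve:
  W1={{r},{s},{v},{p,s},{q,s},{s,t},{s,u},{s,v},{t,v},{p,q,s},{s,t,v}} W2={{q},{u},{p,q},{q,s},{s,u},{p,q,s}} W3={{p},{q},{t},{v},{p,q},{p,s},{q,s},{s,t},{s,v},{t,v},{p,q,s},{s,t,v}}
  W12={{q,s},{s,u},{p,q,s}} W13={{v},{p,s},{q,s},{s,t},{s,v},{t,v},{p,q,s},{s,t,v}} W23={{q},{p,q},{q,s},{p,q,s}}
  W123={{q,s},{p,q,s}}
C dims 3,3,1; δ0: rk 2, SNF 1^2; δ1: rk 1, SNF 1^1
Ȟ^0: (3−2)−0=1 ⇒ Z
Ȟ^1: (3−1)−2=0 ⇒ 0
Ȟ^2: (1−0)−1=0 ⇒ 0

Ȟ^0 ≅ Z, Ȟ^1 ≅ 0 and Ȟ^2 ≅ 0


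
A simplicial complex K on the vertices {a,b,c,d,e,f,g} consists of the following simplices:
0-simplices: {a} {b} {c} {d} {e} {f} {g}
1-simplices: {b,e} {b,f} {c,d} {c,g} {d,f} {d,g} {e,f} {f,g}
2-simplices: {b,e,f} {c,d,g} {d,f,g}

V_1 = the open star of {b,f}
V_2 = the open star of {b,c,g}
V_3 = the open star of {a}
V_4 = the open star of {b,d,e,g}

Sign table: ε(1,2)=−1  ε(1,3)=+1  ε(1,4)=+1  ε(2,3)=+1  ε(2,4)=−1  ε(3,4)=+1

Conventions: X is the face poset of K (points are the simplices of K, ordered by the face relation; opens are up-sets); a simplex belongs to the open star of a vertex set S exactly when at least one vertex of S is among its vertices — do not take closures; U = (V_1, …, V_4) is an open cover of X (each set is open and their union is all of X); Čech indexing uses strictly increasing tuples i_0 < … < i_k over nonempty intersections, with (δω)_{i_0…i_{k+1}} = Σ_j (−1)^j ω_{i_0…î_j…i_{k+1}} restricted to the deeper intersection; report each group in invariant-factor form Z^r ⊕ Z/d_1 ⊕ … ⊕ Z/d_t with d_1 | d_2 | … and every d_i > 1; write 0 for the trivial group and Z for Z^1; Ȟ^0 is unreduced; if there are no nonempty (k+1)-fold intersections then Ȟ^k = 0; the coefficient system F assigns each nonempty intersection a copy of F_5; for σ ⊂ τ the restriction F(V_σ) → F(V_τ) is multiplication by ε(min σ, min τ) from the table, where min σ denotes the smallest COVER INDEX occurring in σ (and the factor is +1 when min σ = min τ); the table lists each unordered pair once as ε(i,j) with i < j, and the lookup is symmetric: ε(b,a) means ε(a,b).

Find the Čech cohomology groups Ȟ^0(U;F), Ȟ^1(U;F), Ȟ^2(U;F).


nerve simplices:
  V1={{b},{f},{b,e},{b,f},{d,f},{e,f},{f,g},{b,e,f},{d,f,g}} V2={{b},{c},{g},{b,e},{b,f},{c,d},{c,g},{d,g},{f,g},{b,e,f},{c,d,g},{d,f,g}} V3={{a}} V4={{b},{d},{e},{g},{b,e},{b,f},{c,d},{c,g},{d,f},{d,g},{e,f},{f,g},{b,e,f},{c,d,g},{d,f,g}}
  V12={{b},{b,e},{b,f},{f,g},{b,e,f},{d,f,g}} V14={{b},{b,e},{b,f},{d,f},{e,f},{f,g},{b,e,f},{d,f,g}} V24={{b},{g},{b,e},{b,f},{c,d},{c,g},{d,g},{f,g},{b,e,f},{c,d,g},{d,f,g}}
  V124={{b},{b,e},{b,f},{f,g},{b,e,f},{d,f,g}}
C dims 4,3,1; δ0: rk_F5 2; δ1: rk_F5 1
degree 0: 4−2−0 = 2 → Ȟ^0 ≅ Z/5 ⊕ Z/5
degree 1: 3−1−2 = 0 → Ȟ^1 ≅ 0
degree 2: 1−0−1 = 0 → Ȟ^2 ≅ 0

Ȟ^0 ≅ Z/5 ⊕ Z/5, Ȟ^1 ≅ 0, Ȟ^2 ≅ 0


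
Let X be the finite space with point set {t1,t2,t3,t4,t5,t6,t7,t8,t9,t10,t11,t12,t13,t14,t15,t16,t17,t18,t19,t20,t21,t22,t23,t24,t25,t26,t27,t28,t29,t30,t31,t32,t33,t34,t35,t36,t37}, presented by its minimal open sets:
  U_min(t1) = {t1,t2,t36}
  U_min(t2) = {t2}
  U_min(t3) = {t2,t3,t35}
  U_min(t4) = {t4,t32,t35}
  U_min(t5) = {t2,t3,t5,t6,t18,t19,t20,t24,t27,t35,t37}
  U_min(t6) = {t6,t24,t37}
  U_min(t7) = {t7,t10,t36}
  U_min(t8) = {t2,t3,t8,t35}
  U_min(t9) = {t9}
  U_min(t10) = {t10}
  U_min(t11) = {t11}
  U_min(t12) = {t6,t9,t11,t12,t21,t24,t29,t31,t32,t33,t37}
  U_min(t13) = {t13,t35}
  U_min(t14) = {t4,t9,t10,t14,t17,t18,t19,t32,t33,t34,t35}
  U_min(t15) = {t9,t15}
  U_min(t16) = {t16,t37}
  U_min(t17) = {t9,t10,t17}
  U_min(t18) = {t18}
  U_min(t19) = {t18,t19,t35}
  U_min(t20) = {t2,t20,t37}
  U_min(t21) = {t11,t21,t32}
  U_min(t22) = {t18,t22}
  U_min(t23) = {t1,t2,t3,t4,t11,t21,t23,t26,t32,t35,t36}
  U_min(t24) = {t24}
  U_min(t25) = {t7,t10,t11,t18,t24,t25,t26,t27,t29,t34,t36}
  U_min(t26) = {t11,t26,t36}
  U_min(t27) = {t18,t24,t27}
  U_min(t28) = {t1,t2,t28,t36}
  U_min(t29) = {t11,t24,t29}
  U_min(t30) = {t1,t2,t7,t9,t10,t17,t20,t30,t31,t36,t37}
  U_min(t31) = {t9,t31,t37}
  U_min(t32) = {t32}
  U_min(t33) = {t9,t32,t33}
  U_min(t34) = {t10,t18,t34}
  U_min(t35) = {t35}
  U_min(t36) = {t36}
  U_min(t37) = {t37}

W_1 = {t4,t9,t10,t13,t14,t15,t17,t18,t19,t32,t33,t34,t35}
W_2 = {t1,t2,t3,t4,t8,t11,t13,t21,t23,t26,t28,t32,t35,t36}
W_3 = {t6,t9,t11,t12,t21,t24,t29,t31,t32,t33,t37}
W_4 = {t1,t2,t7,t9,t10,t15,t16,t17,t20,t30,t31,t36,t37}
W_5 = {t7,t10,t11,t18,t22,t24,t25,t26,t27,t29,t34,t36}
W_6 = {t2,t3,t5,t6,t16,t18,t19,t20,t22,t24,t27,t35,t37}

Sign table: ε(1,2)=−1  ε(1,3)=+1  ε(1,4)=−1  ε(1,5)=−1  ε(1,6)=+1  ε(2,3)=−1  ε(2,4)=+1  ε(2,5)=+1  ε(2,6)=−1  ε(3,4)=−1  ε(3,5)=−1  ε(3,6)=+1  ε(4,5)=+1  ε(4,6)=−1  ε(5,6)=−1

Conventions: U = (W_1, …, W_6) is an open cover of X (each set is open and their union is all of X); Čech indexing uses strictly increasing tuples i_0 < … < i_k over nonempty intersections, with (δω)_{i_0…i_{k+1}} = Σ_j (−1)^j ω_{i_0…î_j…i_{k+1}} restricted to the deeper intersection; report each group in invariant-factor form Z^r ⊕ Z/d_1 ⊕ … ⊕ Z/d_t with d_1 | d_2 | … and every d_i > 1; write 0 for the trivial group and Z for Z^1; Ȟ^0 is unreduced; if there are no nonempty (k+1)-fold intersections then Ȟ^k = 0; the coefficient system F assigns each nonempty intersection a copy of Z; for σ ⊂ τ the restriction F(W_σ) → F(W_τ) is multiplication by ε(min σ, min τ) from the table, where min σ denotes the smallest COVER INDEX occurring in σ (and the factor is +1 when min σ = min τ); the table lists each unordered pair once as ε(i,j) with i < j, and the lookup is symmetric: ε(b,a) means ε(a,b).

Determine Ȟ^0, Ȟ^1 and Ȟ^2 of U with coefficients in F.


Ȟ^0 = Z; Ȟ^1 = 0; Ȟ^2 = Z/2

nonempty intersections:
  W12={t4,t13,t32,t35} W13={t9,t32,t33} W14={t9,t10,t15,t17} W15={t10,t18,t34} W16={t18,t19,t35} W23={t11,t21,t32} W24={t1,t2,t36} W25={t11,t26,t36} W26={t2,t3,t35} W34={t9,t31,t37} W35={t11,t24,t29} W36={t6,t24,t37} W45={t7,t10,t36} W46={t2,t16,t20,t37} W56={t18,t22,t24,t27}
  W123={t32} W126={t35} W134={t9} W145={t10} W156={t18} W235={t11} W245={t36} W246={t2} W346={t37} W356={t24}
C dims 6,15,10; δ0: rk 5, SNF 1^5; δ1: rk 10, SNF 1^9·2
Ȟ^0: (6−5)−0=1 ⇒ Z
Ȟ^1: (15−10)−5=0 ⇒ 0
Ȟ^2: (10−0)−10=0 plus torsion [2] ⇒ Z/2
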